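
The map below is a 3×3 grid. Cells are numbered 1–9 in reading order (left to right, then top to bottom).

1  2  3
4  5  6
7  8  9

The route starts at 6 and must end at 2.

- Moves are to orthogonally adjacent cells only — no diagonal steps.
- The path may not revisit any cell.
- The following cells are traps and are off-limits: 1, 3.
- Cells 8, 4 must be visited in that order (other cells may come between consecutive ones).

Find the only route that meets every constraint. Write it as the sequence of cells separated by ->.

6 -> 9 -> 8 -> 7 -> 4 -> 5 -> 2

The waypoints must appear in the order 8, 4, with no cell reused.
Route from 6: down to 9, 2× left (reaching 7), up to 4, right to 5, up to 2 — 6 moves in all.
Check: order respected (8 at step 2, 4 at step 4).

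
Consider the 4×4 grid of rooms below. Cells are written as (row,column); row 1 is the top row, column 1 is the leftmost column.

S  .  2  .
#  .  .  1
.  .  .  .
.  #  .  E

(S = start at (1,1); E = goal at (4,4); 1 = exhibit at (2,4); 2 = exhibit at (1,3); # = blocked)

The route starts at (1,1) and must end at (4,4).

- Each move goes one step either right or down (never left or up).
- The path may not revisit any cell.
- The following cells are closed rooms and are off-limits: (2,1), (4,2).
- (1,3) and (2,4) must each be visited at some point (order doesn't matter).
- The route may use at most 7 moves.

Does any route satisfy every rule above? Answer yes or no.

One route that works: (1,1) → (1,2) → (1,3) → (2,3) → (2,4) → (3,4) → (4,4).

yes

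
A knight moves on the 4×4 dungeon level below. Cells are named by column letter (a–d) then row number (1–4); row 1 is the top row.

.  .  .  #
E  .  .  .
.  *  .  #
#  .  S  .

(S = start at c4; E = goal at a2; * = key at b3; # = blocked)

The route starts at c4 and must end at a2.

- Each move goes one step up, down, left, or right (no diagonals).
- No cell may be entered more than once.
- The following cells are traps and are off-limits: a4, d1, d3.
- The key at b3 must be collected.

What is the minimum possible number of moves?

4

Any route passes through b3 somewhere between c4 and a2. Summing Manhattan distances along the two legs (c4 → b3 → a2) gives a lower bound of 2 + 2 = 4 moves.
A route of 4 moves achieves this: c4 → c3 → b3 → b2 → a2.
Since 4 matches the lower bound, it is optimal.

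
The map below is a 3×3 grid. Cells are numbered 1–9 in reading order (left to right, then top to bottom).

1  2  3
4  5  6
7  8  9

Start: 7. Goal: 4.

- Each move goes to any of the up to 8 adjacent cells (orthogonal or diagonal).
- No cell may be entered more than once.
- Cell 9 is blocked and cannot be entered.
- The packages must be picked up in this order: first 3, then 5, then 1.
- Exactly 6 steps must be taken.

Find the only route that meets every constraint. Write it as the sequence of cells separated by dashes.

7 - 8 - 6 - 3 - 5 - 1 - 4

The waypoints must appear in the order 3, 5, 1, with no cell reused.
Route from 7: right 1 to 8, up-right 1 to 6, up 1 to 3, down-left 1 to 5, up-left 1 to 1, down 1 to 4 — 6 moves in all.
Check: order respected (3 at step 3, 5 at step 4, 1 at step 5); 6 moves as required.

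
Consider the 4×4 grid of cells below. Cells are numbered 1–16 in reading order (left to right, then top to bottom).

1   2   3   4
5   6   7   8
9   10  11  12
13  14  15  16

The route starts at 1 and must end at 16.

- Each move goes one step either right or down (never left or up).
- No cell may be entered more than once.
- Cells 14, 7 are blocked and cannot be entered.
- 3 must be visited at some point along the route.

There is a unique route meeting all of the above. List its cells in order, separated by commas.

1, 2, 3, 4, 8, 12, 16

Moves only go right or down, so the column and row indices never decrease.
Route from 1: right 3 to 4, down 3 to 16 — 6 moves in all.
Check: all required cells visited.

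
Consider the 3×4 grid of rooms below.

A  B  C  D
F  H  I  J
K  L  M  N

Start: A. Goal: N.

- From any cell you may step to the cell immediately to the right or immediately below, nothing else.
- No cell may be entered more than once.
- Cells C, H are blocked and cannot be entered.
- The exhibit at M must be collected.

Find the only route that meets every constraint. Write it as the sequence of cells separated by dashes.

A - F - K - L - M - N

Moves only go right or down, so the column and row indices never decrease.
Route from A: down 2 to K, right 3 to N — 5 moves in all.
Check: all required cells visited.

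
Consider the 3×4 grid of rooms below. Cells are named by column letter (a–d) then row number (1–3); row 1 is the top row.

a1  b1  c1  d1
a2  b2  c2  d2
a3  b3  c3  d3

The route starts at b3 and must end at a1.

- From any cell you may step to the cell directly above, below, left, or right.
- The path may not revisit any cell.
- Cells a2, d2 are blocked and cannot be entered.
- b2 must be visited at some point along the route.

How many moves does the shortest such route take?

Any route passes through b2 somewhere between b3 and a1. Summing Manhattan distances along the two legs (b3 → b2 → a1) gives a lower bound of 1 + 2 = 3 moves.
A route of 3 moves achieves this: b3 → b2 → b1 → a1.
Since 3 matches the lower bound, it is optimal.

3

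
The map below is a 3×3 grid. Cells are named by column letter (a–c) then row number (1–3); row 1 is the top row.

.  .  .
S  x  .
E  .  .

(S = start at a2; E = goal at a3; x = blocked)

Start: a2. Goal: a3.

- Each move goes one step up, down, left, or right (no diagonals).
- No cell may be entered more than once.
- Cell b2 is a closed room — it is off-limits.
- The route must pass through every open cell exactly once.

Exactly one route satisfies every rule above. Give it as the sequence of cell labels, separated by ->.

Need to visit all 8 open cells exactly once, starting at a2 and ending at a3.
Route from a2: up to a1, 2× right (reaching c1), 2× down (reaching c3), 2× left (reaching a3) — 7 moves in all.
Check: all 8 open cells covered.

a2 -> a1 -> b1 -> c1 -> c2 -> c3 -> b3 -> a3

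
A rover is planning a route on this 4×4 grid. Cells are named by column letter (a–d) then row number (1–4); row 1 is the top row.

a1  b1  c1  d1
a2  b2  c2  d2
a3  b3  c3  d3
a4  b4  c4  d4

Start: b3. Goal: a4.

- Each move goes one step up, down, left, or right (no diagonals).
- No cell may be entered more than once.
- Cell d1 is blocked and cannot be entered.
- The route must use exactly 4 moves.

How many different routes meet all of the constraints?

Need simple routes of exactly 4 moves from b3 to a4 (Manhattan distance 2, so 1 moves are spent on a detour and 1 undoing it).
Enumerating: b3 b2 a2 a3 a4 | b3 c3 c4 b4 a4.
That gives 2 routes.

2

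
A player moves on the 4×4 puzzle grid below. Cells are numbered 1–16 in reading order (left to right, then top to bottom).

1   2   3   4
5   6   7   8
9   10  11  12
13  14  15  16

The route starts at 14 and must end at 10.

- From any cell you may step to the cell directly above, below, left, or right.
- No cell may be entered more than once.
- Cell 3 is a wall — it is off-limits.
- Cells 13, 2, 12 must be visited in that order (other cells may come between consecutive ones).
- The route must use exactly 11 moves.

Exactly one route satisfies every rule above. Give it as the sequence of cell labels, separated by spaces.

The waypoints must appear in the order 13, 2, 12, with no cell reused.
Route from 14: left to 13, 3× up (reaching 1), right to 2, down to 6, 2× right (reaching 8), down to 12, 2× left (reaching 10) — 11 moves in all.
Check: order respected (13 at step 1, 2 at step 5, 12 at step 9); 11 moves as required.

14 13 9 5 1 2 6 7 8 12 11 10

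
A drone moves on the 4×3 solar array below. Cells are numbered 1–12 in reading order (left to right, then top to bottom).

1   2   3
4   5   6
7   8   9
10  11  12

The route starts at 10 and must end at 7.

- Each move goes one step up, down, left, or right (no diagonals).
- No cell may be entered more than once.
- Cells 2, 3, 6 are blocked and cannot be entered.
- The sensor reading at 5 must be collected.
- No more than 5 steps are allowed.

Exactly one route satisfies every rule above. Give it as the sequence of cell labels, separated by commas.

Any route must reach 5 and still end at 7 within 5 moves, so the order of the required stops is forced.
Route from 10: right to 11, 2× up (reaching 5), left to 4, down to 7 — 5 moves in all.
Check: all required cells visited; 5 ≤ 5 moves.

10, 11, 8, 5, 4, 7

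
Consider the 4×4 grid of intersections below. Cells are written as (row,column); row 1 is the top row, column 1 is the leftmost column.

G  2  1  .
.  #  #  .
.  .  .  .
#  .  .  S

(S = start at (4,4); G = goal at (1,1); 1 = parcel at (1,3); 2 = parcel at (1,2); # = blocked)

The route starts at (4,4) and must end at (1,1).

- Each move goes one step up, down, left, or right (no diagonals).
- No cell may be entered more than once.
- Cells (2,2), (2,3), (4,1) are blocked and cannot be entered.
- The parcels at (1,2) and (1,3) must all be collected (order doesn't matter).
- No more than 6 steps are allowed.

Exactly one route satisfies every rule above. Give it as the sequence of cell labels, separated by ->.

(4,4) -> (3,4) -> (2,4) -> (1,4) -> (1,3) -> (1,2) -> (1,1)

The budget equals the shortest possible length, so every move has to be on a shortest route through the required cells.
Route from (4,4): 3× up (reaching (1,4)), 3× left (reaching (1,1)) — 6 moves in all.
Check: all required cells visited; 6 ≤ 6 moves.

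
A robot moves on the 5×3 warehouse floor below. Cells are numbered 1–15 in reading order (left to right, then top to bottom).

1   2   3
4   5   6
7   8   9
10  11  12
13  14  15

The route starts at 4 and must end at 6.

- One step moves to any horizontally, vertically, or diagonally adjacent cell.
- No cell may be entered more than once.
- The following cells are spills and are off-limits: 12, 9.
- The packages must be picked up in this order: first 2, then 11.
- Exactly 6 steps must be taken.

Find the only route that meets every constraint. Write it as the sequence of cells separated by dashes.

The waypoints must appear in the order 2, 11, with no cell reused.
Route from 4: up-right 1 to 2, down 1 to 5, down-left 1 to 7, down-right 1 to 11, up 1 to 8, up-right 1 to 6 — 6 moves in all.
Check: order respected (2 at step 1, 11 at step 4); 6 moves as required.

4 - 2 - 5 - 7 - 11 - 8 - 6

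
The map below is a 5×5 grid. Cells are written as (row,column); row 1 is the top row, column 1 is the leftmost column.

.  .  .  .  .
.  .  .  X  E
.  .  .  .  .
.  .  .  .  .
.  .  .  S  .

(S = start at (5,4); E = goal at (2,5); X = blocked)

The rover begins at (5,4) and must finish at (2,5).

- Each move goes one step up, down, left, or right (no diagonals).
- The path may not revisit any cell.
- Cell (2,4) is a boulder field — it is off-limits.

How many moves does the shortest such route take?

The Manhattan distance from (5,4) to (2,5) is |5−2| + |4−5| = 4, so at least 4 moves are needed.
A route of 4 moves achieves this: (5,4) → (4,4) → (3,4) → (3,5) → (2,5).
Since 4 matches the lower bound, it is optimal.

4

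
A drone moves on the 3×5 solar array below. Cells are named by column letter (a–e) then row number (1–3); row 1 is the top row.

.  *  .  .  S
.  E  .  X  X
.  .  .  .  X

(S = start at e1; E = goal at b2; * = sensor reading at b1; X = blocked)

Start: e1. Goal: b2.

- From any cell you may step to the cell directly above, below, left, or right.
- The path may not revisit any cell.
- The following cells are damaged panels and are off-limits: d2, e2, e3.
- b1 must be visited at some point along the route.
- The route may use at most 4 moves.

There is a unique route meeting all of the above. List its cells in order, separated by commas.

The budget equals the shortest possible length, so every move has to be on a shortest route through the required cells.
Route from e1: left 3 to b1, down 1 to b2 — 4 moves in all.
Check: all required cells visited; 4 ≤ 4 moves.

e1, d1, c1, b1, b2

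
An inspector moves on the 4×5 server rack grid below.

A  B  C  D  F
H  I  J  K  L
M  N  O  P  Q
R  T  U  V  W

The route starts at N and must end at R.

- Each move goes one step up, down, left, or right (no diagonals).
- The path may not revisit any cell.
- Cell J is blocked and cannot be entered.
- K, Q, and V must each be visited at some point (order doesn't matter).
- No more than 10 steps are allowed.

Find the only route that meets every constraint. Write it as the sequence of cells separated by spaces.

Any route must reach K, Q, and V and still end at R within 10 moves, so the order of the required stops is forced.
Route from N: 2× right (reaching P), up to K, right to L, 2× down (reaching W), 4× left (reaching R) — 10 moves in all.
Check: all required cells visited; 10 ≤ 10 moves.

N O P K L Q W V U T R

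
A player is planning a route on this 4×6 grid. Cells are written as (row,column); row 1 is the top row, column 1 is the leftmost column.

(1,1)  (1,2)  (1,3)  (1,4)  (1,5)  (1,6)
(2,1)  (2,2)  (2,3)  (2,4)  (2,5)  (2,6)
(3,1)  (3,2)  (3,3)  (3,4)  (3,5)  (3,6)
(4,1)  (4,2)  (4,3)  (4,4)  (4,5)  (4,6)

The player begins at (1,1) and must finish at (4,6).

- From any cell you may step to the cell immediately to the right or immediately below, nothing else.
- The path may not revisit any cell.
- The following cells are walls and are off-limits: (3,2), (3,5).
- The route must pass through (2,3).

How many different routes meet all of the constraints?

A right/down-only route from (1,1) to (4,6) makes exactly 3 down-moves and 5 right-moves in some order.
With no other constraints that would be C(8,3) = 56 routes.
Split at (2,3) and multiply the segment counts (each segment already excludes blocked cells): (1,1)→(2,3): 3; (2,3)→(4,6): 4; product = 12.
That gives 12 routes.

12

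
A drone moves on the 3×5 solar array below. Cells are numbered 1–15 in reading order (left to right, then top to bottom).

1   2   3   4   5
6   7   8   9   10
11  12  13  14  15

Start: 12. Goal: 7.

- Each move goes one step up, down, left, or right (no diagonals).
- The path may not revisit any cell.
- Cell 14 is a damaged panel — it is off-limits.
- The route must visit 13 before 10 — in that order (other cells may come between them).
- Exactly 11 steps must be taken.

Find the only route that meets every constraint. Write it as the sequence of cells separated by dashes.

12 - 13 - 8 - 9 - 10 - 5 - 4 - 3 - 2 - 1 - 6 - 7

The waypoints must appear in the order 13, 10, with no cell reused.
Route from 12: right 1 to 13, up 1 to 8, right 2 to 10, up 1 to 5, left 4 to 1, down 1 to 6, right 1 to 7 — 11 moves in all.
Check: order respected (13 at step 1, 10 at step 4); 11 moves as required.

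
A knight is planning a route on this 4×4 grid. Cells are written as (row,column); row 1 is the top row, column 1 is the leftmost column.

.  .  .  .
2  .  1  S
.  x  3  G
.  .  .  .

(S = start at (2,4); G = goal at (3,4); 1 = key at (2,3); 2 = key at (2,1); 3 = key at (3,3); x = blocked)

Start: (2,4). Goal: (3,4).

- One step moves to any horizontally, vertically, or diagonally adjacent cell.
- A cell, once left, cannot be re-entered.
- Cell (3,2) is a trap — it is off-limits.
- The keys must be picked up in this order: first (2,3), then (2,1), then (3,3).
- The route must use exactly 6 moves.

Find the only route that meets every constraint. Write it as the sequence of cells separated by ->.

The waypoints must appear in the order (2,3), (2,1), (3,3), with no cell reused.
Route from (2,4): left 1 to (2,3), up-left 1 to (1,2), down-left 1 to (2,1), right 1 to (2,2), down-right 1 to (3,3), right 1 to (3,4) — 6 moves in all.
Check: order respected (1 at step 1, 2 at step 3, 3 at step 5); 6 moves as required.

(2,4) -> (2,3) -> (1,2) -> (2,1) -> (2,2) -> (3,3) -> (3,4)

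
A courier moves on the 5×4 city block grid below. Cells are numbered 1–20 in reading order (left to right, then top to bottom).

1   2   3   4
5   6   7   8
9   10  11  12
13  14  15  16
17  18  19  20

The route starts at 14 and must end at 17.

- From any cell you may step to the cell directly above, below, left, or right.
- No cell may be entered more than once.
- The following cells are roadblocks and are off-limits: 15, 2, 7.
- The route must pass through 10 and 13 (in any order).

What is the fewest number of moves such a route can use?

4

Any route passes through 10 and 13 in some order between 14 and 17. Summing Manhattan distances along each leg and taking the cheapest ordering (14 → 10 → 13 → 17) gives a lower bound of 1 + 2 + 1 = 4 moves.
A route of 4 moves achieves this: 14 → 10 → 9 → 13 → 17.
Since 4 matches the lower bound, it is optimal.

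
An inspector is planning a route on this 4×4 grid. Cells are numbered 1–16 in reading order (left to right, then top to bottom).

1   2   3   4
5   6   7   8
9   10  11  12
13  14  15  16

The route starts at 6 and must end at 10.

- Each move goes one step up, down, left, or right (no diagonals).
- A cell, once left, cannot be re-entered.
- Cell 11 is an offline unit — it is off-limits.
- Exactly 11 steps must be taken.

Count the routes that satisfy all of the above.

Need simple routes of exactly 11 moves from 6 to 10 (Manhattan distance 1, so 5 moves are spent on a detour and 5 undoing it).
Enumerating: 6 2 3 7 8 12 16 15 14 13 9 10 | 6 2 3 4 8 12 16 15 14 13 9 10 | 6 5 1 2 3 7 8 12 16 15 14 10 | 6 5 1 2 3 4 8 12 16 15 14 10 | 6 7 3 4 8 12 16 15 14 13 9 10 | 6 7 8 4 3 2 1 5 9 13 14 10.
That gives 6 routes.

6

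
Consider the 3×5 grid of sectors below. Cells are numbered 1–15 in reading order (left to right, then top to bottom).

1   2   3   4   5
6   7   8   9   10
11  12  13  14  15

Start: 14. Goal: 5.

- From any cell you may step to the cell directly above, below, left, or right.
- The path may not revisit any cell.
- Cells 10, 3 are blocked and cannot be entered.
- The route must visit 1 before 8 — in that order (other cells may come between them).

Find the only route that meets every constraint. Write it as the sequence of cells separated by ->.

The waypoints must appear in the order 1, 8, with no cell reused.
Route from 14: 3× left (reaching 11), 2× up (reaching 1), right to 2, down to 7, 2× right (reaching 9), up to 4, right to 5 — 11 moves in all.
Check: order respected (1 at step 5, 8 at step 8).

14 -> 13 -> 12 -> 11 -> 6 -> 1 -> 2 -> 7 -> 8 -> 9 -> 4 -> 5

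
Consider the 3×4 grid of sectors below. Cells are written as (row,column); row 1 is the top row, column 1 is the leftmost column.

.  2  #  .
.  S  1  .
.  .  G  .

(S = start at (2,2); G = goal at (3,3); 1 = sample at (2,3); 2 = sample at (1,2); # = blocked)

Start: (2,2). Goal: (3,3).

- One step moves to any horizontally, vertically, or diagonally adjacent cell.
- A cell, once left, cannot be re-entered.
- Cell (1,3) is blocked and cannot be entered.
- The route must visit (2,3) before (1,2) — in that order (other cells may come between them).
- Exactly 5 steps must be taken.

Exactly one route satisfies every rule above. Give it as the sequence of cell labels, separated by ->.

(2,2) -> (2,3) -> (1,2) -> (2,1) -> (3,2) -> (3,3)

The waypoints must appear in the order (2,3), (1,2), with no cell reused.
Route from (2,2): right to (2,3), up-left to (1,2), down-left to (2,1), down-right to (3,2), right to (3,3) — 5 moves in all.
Check: order respected (1 at step 1, 2 at step 2); 5 moves as required.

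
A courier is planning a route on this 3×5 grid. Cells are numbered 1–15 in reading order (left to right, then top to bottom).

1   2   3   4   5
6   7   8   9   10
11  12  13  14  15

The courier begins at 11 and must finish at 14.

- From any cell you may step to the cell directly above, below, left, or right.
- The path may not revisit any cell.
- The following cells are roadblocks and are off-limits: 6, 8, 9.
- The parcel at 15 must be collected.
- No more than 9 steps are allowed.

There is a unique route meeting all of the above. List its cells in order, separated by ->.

11 -> 12 -> 7 -> 2 -> 3 -> 4 -> 5 -> 10 -> 15 -> 14

Any route must reach 15 and still end at 14 within 9 moves, so the order of the required stops is forced.
Route from 11: right to 12, 2× up (reaching 2), 3× right (reaching 5), 2× down (reaching 15), left to 14 — 9 moves in all.
Check: all required cells visited; 9 ≤ 9 moves.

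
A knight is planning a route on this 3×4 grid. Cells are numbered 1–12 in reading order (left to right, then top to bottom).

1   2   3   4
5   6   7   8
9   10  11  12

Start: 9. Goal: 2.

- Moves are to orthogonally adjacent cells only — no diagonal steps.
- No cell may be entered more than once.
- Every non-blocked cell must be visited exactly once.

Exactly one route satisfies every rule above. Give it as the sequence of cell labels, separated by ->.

9 -> 10 -> 11 -> 12 -> 8 -> 4 -> 3 -> 7 -> 6 -> 5 -> 1 -> 2

Need to visit all 12 open cells exactly once, starting at 9 and ending at 2.
Cell 4 has only two open neighbours (8 and 3), so the path must pass straight through it: one of those is the cell it's entered from and the other is where it exits.
Route from 9: right 3 to 12, up 2 to 4, left 1 to 3, down 1 to 7, left 2 to 5, up 1 to 1, right 1 to 2 — 11 moves in all.
Check: all 12 open cells covered.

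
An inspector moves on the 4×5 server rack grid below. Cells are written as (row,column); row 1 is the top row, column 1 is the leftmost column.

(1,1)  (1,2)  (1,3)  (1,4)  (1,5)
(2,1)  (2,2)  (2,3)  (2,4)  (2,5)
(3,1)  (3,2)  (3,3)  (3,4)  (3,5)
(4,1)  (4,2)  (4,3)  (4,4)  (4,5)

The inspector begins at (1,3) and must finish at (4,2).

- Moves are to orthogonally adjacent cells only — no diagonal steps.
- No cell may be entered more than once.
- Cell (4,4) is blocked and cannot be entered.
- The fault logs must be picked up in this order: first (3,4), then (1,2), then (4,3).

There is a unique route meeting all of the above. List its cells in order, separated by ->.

The waypoints must appear in the order (3,4), (1,2), (4,3), with no cell reused.
Route from (1,3): right 2 to (1,5), down 2 to (3,5), left 1 to (3,4), up 1 to (2,4), left 2 to (2,2), up 1 to (1,2), left 1 to (1,1), down 2 to (3,1), right 2 to (3,3), down 1 to (4,3), left 1 to (4,2) — 16 moves in all.
Check: order respected ((3,4) at step 5, (1,2) at step 9, (4,3) at step 15).

(1,3) -> (1,4) -> (1,5) -> (2,5) -> (3,5) -> (3,4) -> (2,4) -> (2,3) -> (2,2) -> (1,2) -> (1,1) -> (2,1) -> (3,1) -> (3,2) -> (3,3) -> (4,3) -> (4,2)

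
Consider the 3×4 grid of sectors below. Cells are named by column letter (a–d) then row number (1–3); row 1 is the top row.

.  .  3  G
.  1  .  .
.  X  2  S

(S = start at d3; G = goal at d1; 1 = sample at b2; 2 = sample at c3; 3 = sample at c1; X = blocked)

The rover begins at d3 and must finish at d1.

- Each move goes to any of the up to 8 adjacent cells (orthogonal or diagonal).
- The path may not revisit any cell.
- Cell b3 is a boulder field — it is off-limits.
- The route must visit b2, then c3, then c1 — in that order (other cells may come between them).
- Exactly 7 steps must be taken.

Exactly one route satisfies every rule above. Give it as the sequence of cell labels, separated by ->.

The waypoints must appear in the order b2, c3, c1, with no cell reused.
Route from d3: 2× up-left (reaching b1), down to b2, down-right to c3, up-right to d2, up-left to c1, right to d1 — 7 moves in all.
Check: order respected (1 at step 3, 2 at step 4, 3 at step 6); 7 moves as required.

d3 -> c2 -> b1 -> b2 -> c3 -> d2 -> c1 -> d1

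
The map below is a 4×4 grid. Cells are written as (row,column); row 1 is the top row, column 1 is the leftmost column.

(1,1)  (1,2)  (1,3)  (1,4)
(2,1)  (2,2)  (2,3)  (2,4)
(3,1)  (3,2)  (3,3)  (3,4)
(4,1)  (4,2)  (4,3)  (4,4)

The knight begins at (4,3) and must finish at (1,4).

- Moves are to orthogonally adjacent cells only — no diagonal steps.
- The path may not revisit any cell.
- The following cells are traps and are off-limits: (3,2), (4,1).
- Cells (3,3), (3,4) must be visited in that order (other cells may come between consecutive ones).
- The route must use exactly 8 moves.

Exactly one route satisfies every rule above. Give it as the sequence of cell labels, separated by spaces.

The waypoints must appear in the order (3,3), (3,4), with no cell reused.
Route from (4,3): up 1 to (3,3), right 1 to (3,4), up 1 to (2,4), left 2 to (2,2), up 1 to (1,2), right 2 to (1,4) — 8 moves in all.
Check: order respected ((3,3) at step 1, (3,4) at step 2); 8 moves as required.

(4,3) (3,3) (3,4) (2,4) (2,3) (2,2) (1,2) (1,3) (1,4)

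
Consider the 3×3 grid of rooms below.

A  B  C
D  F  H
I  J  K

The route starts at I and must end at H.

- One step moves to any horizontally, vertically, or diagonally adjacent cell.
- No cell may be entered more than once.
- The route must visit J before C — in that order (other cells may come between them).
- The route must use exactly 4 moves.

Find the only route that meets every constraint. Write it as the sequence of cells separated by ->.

I -> J -> F -> C -> H

The waypoints must appear in the order J, C, with no cell reused.
Route from I: right 1 to J, up 1 to F, up-right 1 to C, down 1 to H — 4 moves in all.
Check: order respected (J at step 1, C at step 3); 4 moves as required.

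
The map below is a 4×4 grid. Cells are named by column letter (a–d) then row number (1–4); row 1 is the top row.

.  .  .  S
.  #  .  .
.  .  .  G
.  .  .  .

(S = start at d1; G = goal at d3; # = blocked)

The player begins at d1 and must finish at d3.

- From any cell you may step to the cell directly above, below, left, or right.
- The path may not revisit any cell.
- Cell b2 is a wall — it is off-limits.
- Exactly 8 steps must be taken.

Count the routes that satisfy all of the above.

Need simple routes of exactly 8 moves from d1 to d3 (Manhattan distance 2, so 3 moves are spent on a detour and 3 undoing it).
Enumerating: d1 d2 c2 c3 b3 b4 c4 d4 d3 | d1 c1 c2 c3 b3 b4 c4 d4 d3 | d1 c1 b1 a1 a2 a3 b3 c3 d3.
That gives 3 routes.

3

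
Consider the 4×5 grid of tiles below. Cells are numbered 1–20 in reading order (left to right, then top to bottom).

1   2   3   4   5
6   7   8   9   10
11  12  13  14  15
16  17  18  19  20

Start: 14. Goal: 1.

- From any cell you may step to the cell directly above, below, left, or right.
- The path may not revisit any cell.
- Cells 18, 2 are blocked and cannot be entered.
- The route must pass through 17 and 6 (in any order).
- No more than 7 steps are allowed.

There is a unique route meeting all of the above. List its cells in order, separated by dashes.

14 - 13 - 12 - 17 - 16 - 11 - 6 - 1

The 7-move cap with required stops at 17, 6 leaves no slack for detours.
Route from 14: 2× left (reaching 12), down to 17, left to 16, 3× up (reaching 1) — 7 moves in all.
Check: all required cells visited; 7 ≤ 7 moves.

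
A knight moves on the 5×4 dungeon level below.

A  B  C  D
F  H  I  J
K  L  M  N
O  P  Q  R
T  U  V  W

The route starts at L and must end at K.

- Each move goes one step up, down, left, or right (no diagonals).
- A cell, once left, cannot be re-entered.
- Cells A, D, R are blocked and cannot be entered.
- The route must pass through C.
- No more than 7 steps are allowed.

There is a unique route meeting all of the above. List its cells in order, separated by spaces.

The 7-move cap with required stops at C leaves no slack for detours.
Route from L: right to M, 2× up (reaching C), left to B, down to H, left to F, down to K — 7 moves in all.
Check: all required cells visited; 7 ≤ 7 moves.

L M I C B H F K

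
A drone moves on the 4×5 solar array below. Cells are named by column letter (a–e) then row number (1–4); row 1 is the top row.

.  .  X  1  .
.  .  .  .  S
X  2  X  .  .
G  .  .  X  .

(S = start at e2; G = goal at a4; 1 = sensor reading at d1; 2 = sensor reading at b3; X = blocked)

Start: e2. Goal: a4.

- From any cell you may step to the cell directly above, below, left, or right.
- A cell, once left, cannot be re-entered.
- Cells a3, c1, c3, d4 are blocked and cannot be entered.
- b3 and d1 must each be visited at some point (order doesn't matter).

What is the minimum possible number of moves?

Any route passes through b3 and d1 in some order between e2 and a4. Summing Manhattan distances along each leg and taking the cheapest ordering (e2 → d1 → b3 → a4) gives a lower bound of 2 + 4 + 2 = 8 moves.
A route of 8 moves achieves this: e2 → e1 → d1 → d2 → c2 → b2 → b3 → b4 → a4.
Since 8 matches the lower bound, it is optimal.

8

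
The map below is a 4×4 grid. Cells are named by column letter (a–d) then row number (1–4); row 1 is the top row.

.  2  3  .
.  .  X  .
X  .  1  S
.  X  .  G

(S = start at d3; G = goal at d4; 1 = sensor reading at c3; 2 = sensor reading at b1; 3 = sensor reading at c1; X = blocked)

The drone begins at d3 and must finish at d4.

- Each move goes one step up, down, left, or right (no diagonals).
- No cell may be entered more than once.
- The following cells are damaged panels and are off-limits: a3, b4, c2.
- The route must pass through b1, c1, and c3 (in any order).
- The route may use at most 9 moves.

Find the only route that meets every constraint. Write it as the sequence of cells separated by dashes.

The 9-move cap with required stops at b1, c1, c3 leaves no slack for detours.
Route from d3: up 2 to d1, left 2 to b1, down 2 to b3, right 1 to c3, down 1 to c4, right 1 to d4 — 9 moves in all.
Check: all required cells visited; 9 ≤ 9 moves.

d3 - d2 - d1 - c1 - b1 - b2 - b3 - c3 - c4 - d4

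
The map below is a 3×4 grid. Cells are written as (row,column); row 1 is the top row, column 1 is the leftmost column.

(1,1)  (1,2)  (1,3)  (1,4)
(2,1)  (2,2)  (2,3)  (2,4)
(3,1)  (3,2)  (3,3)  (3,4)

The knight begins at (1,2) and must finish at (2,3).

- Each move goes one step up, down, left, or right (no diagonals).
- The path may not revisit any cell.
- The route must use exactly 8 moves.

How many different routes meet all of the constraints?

5

Need simple routes of exactly 8 moves from (1,2) to (2,3) (Manhattan distance 2, so 3 moves are spent on a detour and 3 undoing it).
Enumerating: (1,2) (2,2) (3,2) (3,3) (3,4) (2,4) (1,4) (1,3) (2,3) | (1,2) (2,2) (2,1) (3,1) (3,2) (3,3) (3,4) (2,4) (2,3) | (1,2) (1,1) (2,1) (3,1) (3,2) (3,3) (3,4) (2,4) (2,3) | (1,2) (1,1) (2,1) (2,2) (3,2) (3,3) (3,4) (2,4) (2,3) | (1,2) (1,3) (1,4) (2,4) (3,4) (3,3) (3,2) (2,2) (2,3).
That gives 5 routes.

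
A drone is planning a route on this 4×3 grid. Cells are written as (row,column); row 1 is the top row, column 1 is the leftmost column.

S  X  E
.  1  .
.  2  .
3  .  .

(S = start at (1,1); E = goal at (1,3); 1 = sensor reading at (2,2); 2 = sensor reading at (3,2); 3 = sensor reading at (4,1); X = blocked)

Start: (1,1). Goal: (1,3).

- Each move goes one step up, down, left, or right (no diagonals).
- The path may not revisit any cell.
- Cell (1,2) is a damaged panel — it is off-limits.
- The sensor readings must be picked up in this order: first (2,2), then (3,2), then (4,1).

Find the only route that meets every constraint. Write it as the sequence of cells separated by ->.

(1,1) -> (2,1) -> (2,2) -> (3,2) -> (3,1) -> (4,1) -> (4,2) -> (4,3) -> (3,3) -> (2,3) -> (1,3)

The waypoints must appear in the order (2,2), (3,2), (4,1), with no cell reused.
Route from (1,1): down to (2,1), right to (2,2), down to (3,2), left to (3,1), down to (4,1), 2× right (reaching (4,3)), 3× up (reaching (1,3)) — 10 moves in all.
Check: order respected (1 at step 2, 2 at step 3, 3 at step 5).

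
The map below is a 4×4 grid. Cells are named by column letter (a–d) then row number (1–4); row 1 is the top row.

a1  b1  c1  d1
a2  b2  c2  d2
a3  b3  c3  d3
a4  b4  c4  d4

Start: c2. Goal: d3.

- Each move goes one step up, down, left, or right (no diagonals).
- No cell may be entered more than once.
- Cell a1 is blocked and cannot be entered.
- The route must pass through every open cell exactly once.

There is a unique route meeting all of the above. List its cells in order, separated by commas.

c2, d2, d1, c1, b1, b2, a2, a3, a4, b4, b3, c3, c4, d4, d3

Need to visit all 15 open cells exactly once, starting at c2 and ending at d3.
Cell b1 has only two open neighbours (b2 and c1), so the path must pass straight through it: one of those is the cell it's entered from and the other is where it exits.
Route from c2: right 1 to d2, up 1 to d1, left 2 to b1, down 1 to b2, left 1 to a2, down 2 to a4, right 1 to b4, up 1 to b3, right 1 to c3, down 1 to c4, right 1 to d4, up 1 to d3 — 14 moves in all.
Check: all 15 open cells covered.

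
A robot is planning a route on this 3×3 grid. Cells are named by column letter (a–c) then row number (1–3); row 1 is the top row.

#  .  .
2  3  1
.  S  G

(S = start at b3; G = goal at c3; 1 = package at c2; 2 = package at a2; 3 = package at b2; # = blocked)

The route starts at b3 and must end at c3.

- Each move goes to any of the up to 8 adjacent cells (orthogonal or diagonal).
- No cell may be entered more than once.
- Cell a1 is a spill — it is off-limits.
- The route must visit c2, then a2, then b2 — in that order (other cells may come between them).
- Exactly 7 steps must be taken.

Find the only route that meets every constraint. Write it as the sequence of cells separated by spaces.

The waypoints must appear in the order c2, a2, b2, with no cell reused.
Route from b3: up-right to c2, up to c1, left to b1, down-left to a2, down to a3, up-right to b2, down-right to c3 — 7 moves in all.
Check: order respected (1 at step 1, 2 at step 4, 3 at step 6); 7 moves as required.

b3 c2 c1 b1 a2 a3 b2 c3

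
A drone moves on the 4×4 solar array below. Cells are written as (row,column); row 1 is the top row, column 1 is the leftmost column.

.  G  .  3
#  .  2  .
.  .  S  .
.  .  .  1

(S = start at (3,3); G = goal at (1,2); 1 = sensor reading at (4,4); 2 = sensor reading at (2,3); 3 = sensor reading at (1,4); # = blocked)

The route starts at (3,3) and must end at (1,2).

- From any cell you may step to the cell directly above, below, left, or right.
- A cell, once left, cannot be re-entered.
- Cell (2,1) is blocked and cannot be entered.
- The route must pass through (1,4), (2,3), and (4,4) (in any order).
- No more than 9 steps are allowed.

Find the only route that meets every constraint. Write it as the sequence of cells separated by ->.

(3,3) -> (4,3) -> (4,4) -> (3,4) -> (2,4) -> (1,4) -> (1,3) -> (2,3) -> (2,2) -> (1,2)

Any route must reach (1,4), (2,3), and (4,4) and still end at (1,2) within 9 moves, so the order of the required stops is forced.
Route from (3,3): down to (4,3), right to (4,4), 3× up (reaching (1,4)), left to (1,3), down to (2,3), left to (2,2), up to (1,2) — 9 moves in all.
Check: all required cells visited; 9 ≤ 9 moves.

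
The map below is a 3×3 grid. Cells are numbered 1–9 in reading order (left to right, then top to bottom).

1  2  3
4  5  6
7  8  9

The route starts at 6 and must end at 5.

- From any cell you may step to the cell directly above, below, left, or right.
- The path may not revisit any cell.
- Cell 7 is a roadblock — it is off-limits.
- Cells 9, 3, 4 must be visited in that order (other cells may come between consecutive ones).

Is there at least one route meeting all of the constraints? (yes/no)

no

Even ignoring the required order, no revisit-free route from 6 to 5 manages to pass through all of 9, 3, and 4: branching out from 6, every path either misses one of them or, having collected them, can no longer reach 5 without re-entering a cell.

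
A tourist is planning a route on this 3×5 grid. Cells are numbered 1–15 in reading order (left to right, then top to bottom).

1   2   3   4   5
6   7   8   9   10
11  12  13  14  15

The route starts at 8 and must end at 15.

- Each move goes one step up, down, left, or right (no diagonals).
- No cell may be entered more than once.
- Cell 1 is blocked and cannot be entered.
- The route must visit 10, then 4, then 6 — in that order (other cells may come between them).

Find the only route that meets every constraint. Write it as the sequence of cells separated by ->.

8 -> 9 -> 10 -> 5 -> 4 -> 3 -> 2 -> 7 -> 6 -> 11 -> 12 -> 13 -> 14 -> 15

The waypoints must appear in the order 10, 4, 6, with no cell reused.
Route from 8: right 2 to 10, up 1 to 5, left 3 to 2, down 1 to 7, left 1 to 6, down 1 to 11, right 4 to 15 — 13 moves in all.
Check: order respected (10 at step 2, 4 at step 4, 6 at step 8).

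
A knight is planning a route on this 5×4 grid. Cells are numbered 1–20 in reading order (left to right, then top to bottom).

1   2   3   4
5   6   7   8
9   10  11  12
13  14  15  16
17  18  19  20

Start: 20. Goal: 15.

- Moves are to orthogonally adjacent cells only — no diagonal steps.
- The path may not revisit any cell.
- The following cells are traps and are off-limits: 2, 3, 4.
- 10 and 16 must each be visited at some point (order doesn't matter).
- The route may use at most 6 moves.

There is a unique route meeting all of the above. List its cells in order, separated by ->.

20 -> 16 -> 12 -> 11 -> 10 -> 14 -> 15

The budget equals the shortest possible length, so every move has to be on a shortest route through the required cells.
Route from 20: 2× up (reaching 12), 2× left (reaching 10), down to 14, right to 15 — 6 moves in all.
Check: all required cells visited; 6 ≤ 6 moves.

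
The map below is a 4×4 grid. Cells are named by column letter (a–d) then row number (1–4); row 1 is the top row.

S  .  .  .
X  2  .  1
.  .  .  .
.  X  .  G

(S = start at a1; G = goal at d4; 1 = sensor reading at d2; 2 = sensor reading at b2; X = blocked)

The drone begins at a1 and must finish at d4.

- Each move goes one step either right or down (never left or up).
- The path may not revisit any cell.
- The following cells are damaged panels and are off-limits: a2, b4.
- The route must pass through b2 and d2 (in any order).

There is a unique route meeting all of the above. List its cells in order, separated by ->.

a1 -> b1 -> b2 -> c2 -> d2 -> d3 -> d4

Moves only go right or down, so the column and row indices never decrease.
Route from a1: right to b1, down to b2, 2× right (reaching d2), 2× down (reaching d4) — 6 moves in all.
Check: all required cells visited.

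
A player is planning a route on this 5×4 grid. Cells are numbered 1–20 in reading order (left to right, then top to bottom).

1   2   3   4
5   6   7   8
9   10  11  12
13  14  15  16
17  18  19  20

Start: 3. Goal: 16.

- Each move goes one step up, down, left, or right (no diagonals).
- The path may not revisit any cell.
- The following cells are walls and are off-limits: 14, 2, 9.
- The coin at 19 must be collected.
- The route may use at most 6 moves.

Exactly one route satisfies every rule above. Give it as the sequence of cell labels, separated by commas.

3, 7, 11, 15, 19, 20, 16

The 6-move cap with required stops at 19 leaves no slack for detours.
Route from 3: down 4 to 19, right 1 to 20, up 1 to 16 — 6 moves in all.
Check: all required cells visited; 6 ≤ 6 moves.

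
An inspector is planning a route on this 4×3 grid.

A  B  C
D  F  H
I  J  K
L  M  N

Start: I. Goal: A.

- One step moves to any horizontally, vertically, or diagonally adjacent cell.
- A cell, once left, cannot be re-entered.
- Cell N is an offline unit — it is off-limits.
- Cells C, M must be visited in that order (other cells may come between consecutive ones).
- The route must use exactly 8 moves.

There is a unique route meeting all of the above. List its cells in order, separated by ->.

The waypoints must appear in the order C, M, with no cell reused.
Route from I: up-right 2 to C, down 2 to K, down-left 1 to M, up 1 to J, up-left 1 to D, up 1 to A — 8 moves in all.
Check: order respected (C at step 2, M at step 5); 8 moves as required.

I -> F -> C -> H -> K -> M -> J -> D -> A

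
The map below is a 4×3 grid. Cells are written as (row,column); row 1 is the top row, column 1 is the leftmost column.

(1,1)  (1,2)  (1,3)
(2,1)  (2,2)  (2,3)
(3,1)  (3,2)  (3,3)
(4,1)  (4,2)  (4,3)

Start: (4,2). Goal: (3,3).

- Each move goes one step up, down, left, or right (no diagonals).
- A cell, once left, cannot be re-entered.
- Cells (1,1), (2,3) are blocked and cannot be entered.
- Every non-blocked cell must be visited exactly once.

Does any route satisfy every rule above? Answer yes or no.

Cell (1,3) has only one open neighbour but is neither the start nor the goal, so a Hamiltonian route would have to both enter and leave it through the same neighbour — impossible without revisiting.

no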